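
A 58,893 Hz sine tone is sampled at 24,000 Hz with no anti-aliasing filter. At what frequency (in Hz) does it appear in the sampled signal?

Nyquist = 24,000/2 = 12,000 Hz; 58,893 Hz exceeds it.
Alias = |58,893 − 2×24,000| = |58,893 − 48,000| = 10,893 Hz.

10,893 Hz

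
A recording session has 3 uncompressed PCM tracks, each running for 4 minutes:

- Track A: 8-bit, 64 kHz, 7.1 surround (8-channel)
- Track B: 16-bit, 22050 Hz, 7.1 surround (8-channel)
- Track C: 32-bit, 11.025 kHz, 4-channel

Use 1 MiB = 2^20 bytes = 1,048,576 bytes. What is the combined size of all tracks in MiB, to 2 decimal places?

4 minutes = 240 s.
Track A: 64,000 × 240 × 1 × 8 = 122,880,000 bytes.
Track B: 22,050 × 240 × 2 × 8 = 84,672,000 bytes.
Track C: 11,025 × 240 × 4 × 4 = 42,336,000 bytes.
Total = 249,888,000 bytes = 238.31 MiB.

238.31 MiB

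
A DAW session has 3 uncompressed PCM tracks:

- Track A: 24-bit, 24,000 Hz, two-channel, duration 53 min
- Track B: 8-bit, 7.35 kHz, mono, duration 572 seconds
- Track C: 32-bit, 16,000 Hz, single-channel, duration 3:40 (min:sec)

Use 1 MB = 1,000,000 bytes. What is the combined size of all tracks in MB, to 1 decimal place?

Track A: 53 min = 3,180 s; 24,000 × 3,180 × 3 × 2 = 457,920,000 bytes.
Track B: 7,350 × 572 × 1 × 1 = 4,204,200 bytes.
Track C: 3:40 (min:sec) = 220 s; 16,000 × 220 × 4 × 1 = 14,080,000 bytes.
Total = 476,204,200 bytes = 476.2 MB.

476.2 MB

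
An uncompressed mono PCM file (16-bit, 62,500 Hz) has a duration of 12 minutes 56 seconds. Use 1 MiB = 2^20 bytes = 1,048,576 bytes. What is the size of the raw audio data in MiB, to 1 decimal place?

Duration = 12 minutes 56 seconds = 776 s.
Bytes = 62,500 samples/s × 776 s × 2 bytes/sample × 1 ch = 97,000,000 bytes.
97,000,000 / 1,048,576 = 92.5 MiB.

92.5 MiB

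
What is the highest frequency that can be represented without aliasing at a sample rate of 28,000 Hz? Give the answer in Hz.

14,000 Hz

Nyquist frequency = sample rate / 2 = 28,000 / 2 = 14,000 Hz.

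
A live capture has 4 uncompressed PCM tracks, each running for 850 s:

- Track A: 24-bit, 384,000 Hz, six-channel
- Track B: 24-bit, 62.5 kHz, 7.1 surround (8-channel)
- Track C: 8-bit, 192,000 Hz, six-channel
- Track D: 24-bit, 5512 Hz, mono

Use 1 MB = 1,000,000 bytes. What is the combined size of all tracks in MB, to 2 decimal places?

8143.46 MB

Track A: 384,000 × 850 × 3 × 6 = 5,875,200,000 bytes.
Track B: 62,500 × 850 × 3 × 8 = 1,275,000,000 bytes.
Track C: 192,000 × 850 × 1 × 6 = 979,200,000 bytes.
Track D: 5,512 × 850 × 3 × 1 = 14,055,600 bytes.
Total = 8,143,455,600 bytes = 8143.46 MB.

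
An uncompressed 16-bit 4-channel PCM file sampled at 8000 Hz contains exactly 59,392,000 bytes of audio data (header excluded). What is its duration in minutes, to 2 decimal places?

Byte rate = 8,000 × 2 × 4 = 64,000 bytes/s.
Duration = 59,392,000 / 64,000 = 928 s.
928 s / 60 = 15.47 minutes.

15.47 minutes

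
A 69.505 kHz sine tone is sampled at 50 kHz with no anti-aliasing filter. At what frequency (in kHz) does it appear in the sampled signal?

19.505 kHz

Nyquist = 50,000/2 = 25,000 Hz; 69,505 Hz exceeds it.
Alias = |69,505 − 1×50,000| = |69,505 − 50,000| = 19,505 Hz = 19.505 kHz.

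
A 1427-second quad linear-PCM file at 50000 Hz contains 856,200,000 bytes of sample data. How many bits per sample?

24 bits

Bytes per sample = 856,200,000 / (50,000 × 1,427 × 4) = 856,200,000 / 285,400,000 = 3.
Bit depth = 3 × 8 = 24 bits.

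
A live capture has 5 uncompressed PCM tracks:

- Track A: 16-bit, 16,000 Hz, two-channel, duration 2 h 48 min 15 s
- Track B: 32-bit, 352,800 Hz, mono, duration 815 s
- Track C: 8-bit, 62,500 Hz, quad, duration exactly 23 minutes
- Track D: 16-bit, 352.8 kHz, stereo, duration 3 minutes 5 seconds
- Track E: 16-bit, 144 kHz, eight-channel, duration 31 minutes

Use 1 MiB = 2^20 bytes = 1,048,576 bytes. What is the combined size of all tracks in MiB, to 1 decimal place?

6377.9 MiB

Track A: 2 h 48 min 15 s = 10,095 s; 16,000 × 10,095 × 2 × 2 = 646,080,000 bytes.
Track B: 352,800 × 815 × 4 × 1 = 1,150,128,000 bytes.
Track C: exactly 23 minutes = 1,380 s; 62,500 × 1,380 × 1 × 4 = 345,000,000 bytes.
Track D: 3 minutes 5 seconds = 185 s; 352,800 × 185 × 2 × 2 = 261,072,000 bytes.
Track E: 31 minutes = 1,860 s; 144,000 × 1,860 × 2 × 8 = 4,285,440,000 bytes.
Total = 6,687,720,000 bytes = 6377.9 MiB.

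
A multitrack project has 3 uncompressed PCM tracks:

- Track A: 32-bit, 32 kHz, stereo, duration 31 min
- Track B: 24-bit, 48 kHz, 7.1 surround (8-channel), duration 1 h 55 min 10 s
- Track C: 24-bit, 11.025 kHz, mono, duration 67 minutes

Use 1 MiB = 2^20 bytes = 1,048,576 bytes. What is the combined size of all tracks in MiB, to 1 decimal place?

Track A: 31 min = 1,860 s; 32,000 × 1,860 × 4 × 2 = 476,160,000 bytes.
Track B: 1 h 55 min 10 s = 6,910 s; 48,000 × 6,910 × 3 × 8 = 7,960,320,000 bytes.
Track C: 67 minutes = 4,020 s; 11,025 × 4,020 × 3 × 1 = 132,961,500 bytes.
Total = 8,569,441,500 bytes = 8172.5 MiB.

8172.5 MiB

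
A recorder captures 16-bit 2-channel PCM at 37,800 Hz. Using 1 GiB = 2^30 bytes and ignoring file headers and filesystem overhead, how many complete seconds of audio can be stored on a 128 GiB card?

Uncompressed byte rate = 37,800 × 2 × 2 = 151,200 bytes/s.
Capacity = 128 × 1,073,741,824 = 137,438,953,472 bytes.
137,438,953,472 / 151,200 ≈ 908987.79 s → 908,987 seconds.

908,987 seconds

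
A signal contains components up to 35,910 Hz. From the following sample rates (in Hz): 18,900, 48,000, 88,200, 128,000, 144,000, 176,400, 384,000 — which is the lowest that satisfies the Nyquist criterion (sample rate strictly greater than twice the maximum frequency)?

88,200 Hz

Need sample rate > 2 × 35,910 = 71,820 Hz.
Lowest listed rate above 71,820 Hz is 88,200 Hz.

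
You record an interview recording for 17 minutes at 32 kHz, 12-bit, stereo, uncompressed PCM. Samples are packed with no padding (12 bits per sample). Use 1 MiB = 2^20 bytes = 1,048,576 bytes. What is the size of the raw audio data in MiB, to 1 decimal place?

93.4 MiB

Duration = 17 minutes = 1,020 s.
Bits = 32,000 × 1,020 × 12 × 2 = 783,360,000 bits = 97,920,000 bytes.
97,920,000 / 1,048,576 = 93.4 MiB.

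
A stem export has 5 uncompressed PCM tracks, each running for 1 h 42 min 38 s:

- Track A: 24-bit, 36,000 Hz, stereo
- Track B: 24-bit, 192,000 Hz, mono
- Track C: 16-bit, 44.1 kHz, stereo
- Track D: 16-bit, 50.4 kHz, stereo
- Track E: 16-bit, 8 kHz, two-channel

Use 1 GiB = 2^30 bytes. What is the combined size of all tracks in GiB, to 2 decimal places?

1 h 42 min 38 s = 6,158 s.
Track A: 36,000 × 6,158 × 3 × 2 = 1,330,128,000 bytes.
Track B: 192,000 × 6,158 × 3 × 1 = 3,547,008,000 bytes.
Track C: 44,100 × 6,158 × 2 × 2 = 1,086,271,200 bytes.
Track D: 50,400 × 6,158 × 2 × 2 = 1,241,452,800 bytes.
Track E: 8,000 × 6,158 × 2 × 2 = 197,056,000 bytes.
Total = 7,401,916,000 bytes = 6.89 GiB.

6.89 GiB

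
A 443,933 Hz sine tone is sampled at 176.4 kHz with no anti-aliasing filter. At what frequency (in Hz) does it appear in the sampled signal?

85,267 Hz

Nyquist = 176,400/2 = 88,200 Hz; 443,933 Hz exceeds it.
Alias = |443,933 − 3×176,400| = |443,933 − 529,200| = 85,267 Hz.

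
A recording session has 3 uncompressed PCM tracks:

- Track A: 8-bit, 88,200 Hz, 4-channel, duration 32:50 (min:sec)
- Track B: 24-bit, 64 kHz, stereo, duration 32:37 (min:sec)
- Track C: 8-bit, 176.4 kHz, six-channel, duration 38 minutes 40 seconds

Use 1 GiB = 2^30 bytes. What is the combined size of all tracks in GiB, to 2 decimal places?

Track A: 32:50 (min:sec) = 1,970 s; 88,200 × 1,970 × 1 × 4 = 695,016,000 bytes.
Track B: 32:37 (min:sec) = 1,957 s; 64,000 × 1,957 × 3 × 2 = 751,488,000 bytes.
Track C: 38 minutes 40 seconds = 2,320 s; 176,400 × 2,320 × 1 × 6 = 2,455,488,000 bytes.
Total = 3,901,992,000 bytes = 3.63 GiB.

3.63 GiB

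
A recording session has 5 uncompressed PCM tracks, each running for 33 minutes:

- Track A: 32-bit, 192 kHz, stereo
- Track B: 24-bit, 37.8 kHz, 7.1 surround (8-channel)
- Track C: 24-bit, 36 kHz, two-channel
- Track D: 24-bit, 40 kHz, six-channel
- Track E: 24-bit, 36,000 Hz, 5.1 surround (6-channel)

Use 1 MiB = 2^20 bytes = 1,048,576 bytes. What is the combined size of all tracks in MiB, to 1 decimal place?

7604.5 MiB

33 minutes = 1,980 s.
Track A: 192,000 × 1,980 × 4 × 2 = 3,041,280,000 bytes.
Track B: 37,800 × 1,980 × 3 × 8 = 1,796,256,000 bytes.
Track C: 36,000 × 1,980 × 3 × 2 = 427,680,000 bytes.
Track D: 40,000 × 1,980 × 3 × 6 = 1,425,600,000 bytes.
Track E: 36,000 × 1,980 × 3 × 6 = 1,283,040,000 bytes.
Total = 7,973,856,000 bytes = 7604.5 MiB.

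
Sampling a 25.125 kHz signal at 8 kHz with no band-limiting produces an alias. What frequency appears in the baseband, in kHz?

Nyquist = 8,000/2 = 4,000 Hz; 25,125 Hz exceeds it.
Alias = |25,125 − 3×8,000| = |25,125 − 24,000| = 1,125 Hz = 1.125 kHz.

1.125 kHz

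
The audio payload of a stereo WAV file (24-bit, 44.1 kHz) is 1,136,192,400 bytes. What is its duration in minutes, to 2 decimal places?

71.57 minutes

Byte rate = 44,100 × 3 × 2 = 264,600 bytes/s.
Duration = 1,136,192,400 / 264,600 = 4,294 s.
4,294 s / 60 = 71.57 minutes.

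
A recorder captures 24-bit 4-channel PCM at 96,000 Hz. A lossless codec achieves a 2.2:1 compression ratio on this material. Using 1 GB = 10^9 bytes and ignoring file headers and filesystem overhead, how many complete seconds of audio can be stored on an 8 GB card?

Uncompressed byte rate = 96,000 × 3 × 4 = 1,152,000 bytes/s.
After 2.2:1 compression, effective rate ≈ 523636.36 bytes/s.
Capacity = 8 × 1,000,000,000 = 8,000,000,000 bytes.
8,000,000,000 / effective rate ≈ 15277.78 s → 15,277 seconds.

15,277 seconds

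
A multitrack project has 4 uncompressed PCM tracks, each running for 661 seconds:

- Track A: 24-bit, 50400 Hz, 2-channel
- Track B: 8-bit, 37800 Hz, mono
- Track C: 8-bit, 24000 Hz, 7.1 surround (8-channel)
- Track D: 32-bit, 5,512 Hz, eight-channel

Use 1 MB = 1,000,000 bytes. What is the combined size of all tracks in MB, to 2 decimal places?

Track A: 50,400 × 661 × 3 × 2 = 199,886,400 bytes.
Track B: 37,800 × 661 × 1 × 1 = 24,985,800 bytes.
Track C: 24,000 × 661 × 1 × 8 = 126,912,000 bytes.
Track D: 5,512 × 661 × 4 × 8 = 116,589,824 bytes.
Total = 468,374,024 bytes = 468.37 MB.

468.37 MB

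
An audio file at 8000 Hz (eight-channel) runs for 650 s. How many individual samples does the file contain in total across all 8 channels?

41,600,000 samples

8,000 × 650 s × 8 ch = 41,600,000 samples.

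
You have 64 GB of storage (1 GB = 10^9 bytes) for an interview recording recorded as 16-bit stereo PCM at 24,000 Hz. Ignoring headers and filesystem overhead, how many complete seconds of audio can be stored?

666,666 seconds

Uncompressed byte rate = 24,000 × 2 × 2 = 96,000 bytes/s.
Capacity = 64 × 1,000,000,000 = 64,000,000,000 bytes.
64,000,000,000 / 96,000 ≈ 666666.67 s → 666,666 seconds.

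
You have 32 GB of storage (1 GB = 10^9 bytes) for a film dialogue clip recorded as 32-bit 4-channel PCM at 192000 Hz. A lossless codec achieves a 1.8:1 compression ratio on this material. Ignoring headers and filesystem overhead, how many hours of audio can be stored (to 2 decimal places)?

Uncompressed byte rate = 192,000 × 4 × 4 = 3,072,000 bytes/s.
After 1.8:1 compression, effective rate ≈ 1706666.67 bytes/s.
Capacity = 32 × 1,000,000,000 = 32,000,000,000 bytes.
32,000,000,000 / effective rate ≈ 18750 s → 5.21 hours.

5.21 hours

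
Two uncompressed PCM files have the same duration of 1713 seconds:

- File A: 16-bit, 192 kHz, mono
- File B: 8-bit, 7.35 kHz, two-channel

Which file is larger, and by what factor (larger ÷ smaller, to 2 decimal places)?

File A, by a factor of 26.12

File A: 192,000 × 2 × 1 = 384,000 bytes/s.
File B: 7,350 × 1 × 2 = 14,700 bytes/s.
File A is larger; ratio = 657,792,000 / 25,181,100 = 26.12.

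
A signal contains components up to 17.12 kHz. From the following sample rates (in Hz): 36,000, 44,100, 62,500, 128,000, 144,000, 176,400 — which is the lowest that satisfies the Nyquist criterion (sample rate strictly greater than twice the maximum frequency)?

Need sample rate > 2 × 17,120 = 34,240 Hz.
Lowest listed rate above 34,240 Hz is 36,000 Hz.

36,000 Hz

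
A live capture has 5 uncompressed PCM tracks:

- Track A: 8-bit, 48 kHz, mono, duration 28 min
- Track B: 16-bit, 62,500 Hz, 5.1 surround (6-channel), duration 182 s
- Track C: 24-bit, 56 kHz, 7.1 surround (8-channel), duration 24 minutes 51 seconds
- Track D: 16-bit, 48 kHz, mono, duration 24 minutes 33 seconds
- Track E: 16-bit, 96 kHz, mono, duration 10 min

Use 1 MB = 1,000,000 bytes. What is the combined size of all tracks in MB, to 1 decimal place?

Track A: 28 min = 1,680 s; 48,000 × 1,680 × 1 × 1 = 80,640,000 bytes.
Track B: 62,500 × 182 × 2 × 6 = 136,500,000 bytes.
Track C: 24 minutes 51 seconds = 1,491 s; 56,000 × 1,491 × 3 × 8 = 2,003,904,000 bytes.
Track D: 24 minutes 33 seconds = 1,473 s; 48,000 × 1,473 × 2 × 1 = 141,408,000 bytes.
Track E: 10 min = 600 s; 96,000 × 600 × 2 × 1 = 115,200,000 bytes.
Total = 2,477,652,000 bytes = 2477.7 MB.

2477.7 MB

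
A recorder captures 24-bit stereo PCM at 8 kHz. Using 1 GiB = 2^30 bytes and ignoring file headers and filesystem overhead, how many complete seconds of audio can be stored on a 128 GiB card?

2,863,311 seconds

Uncompressed byte rate = 8,000 × 3 × 2 = 48,000 bytes/s.
Capacity = 128 × 1,073,741,824 = 137,438,953,472 bytes.
137,438,953,472 / 48,000 ≈ 2863311.53 s → 2,863,311 seconds.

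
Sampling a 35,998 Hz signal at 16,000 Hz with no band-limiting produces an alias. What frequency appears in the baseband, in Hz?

3,998 Hz

Nyquist = 16,000/2 = 8,000 Hz; 35,998 Hz exceeds it.
Alias = |35,998 − 2×16,000| = |35,998 − 32,000| = 3,998 Hz.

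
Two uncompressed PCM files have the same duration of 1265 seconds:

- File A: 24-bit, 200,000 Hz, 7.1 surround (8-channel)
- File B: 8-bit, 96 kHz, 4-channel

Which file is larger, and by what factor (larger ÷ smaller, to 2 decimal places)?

File A, by a factor of 12.50

File A: 200,000 × 3 × 8 = 4,800,000 bytes/s.
File B: 96,000 × 1 × 4 = 384,000 bytes/s.
File A is larger; ratio = 6,072,000,000 / 485,760,000 = 12.50.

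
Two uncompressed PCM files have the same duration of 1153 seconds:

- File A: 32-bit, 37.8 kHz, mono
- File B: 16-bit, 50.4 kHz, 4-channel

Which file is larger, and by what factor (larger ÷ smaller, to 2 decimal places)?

File B, by a factor of 2.67

File A: 37,800 × 4 × 1 = 151,200 bytes/s.
File B: 50,400 × 2 × 4 = 403,200 bytes/s.
File B is larger; ratio = 464,889,600 / 174,333,600 = 2.67.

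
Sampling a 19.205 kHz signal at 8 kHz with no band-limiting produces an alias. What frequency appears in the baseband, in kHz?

Nyquist = 8,000/2 = 4,000 Hz; 19,205 Hz exceeds it.
Alias = |19,205 − 2×8,000| = |19,205 − 16,000| = 3,205 Hz = 3.205 kHz.

3.205 kHz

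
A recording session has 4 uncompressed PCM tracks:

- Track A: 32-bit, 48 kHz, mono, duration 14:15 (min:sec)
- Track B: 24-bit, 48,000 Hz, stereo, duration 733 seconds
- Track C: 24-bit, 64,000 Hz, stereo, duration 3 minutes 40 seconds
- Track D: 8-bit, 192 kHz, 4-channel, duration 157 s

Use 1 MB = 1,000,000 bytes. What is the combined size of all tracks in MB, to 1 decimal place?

580.3 MB

Track A: 14:15 (min:sec) = 855 s; 48,000 × 855 × 4 × 1 = 164,160,000 bytes.
Track B: 48,000 × 733 × 3 × 2 = 211,104,000 bytes.
Track C: 3 minutes 40 seconds = 220 s; 64,000 × 220 × 3 × 2 = 84,480,000 bytes.
Track D: 192,000 × 157 × 1 × 4 = 120,576,000 bytes.
Total = 580,320,000 bytes = 580.3 MB.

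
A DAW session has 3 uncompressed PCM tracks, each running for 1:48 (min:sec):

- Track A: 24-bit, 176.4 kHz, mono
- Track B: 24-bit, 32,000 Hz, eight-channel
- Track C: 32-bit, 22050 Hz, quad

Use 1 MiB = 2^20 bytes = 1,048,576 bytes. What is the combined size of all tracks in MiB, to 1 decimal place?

1:48 (min:sec) = 108 s.
Track A: 176,400 × 108 × 3 × 1 = 57,153,600 bytes.
Track B: 32,000 × 108 × 3 × 8 = 82,944,000 bytes.
Track C: 22,050 × 108 × 4 × 4 = 38,102,400 bytes.
Total = 178,200,000 bytes = 169.9 MiB.

169.9 MiB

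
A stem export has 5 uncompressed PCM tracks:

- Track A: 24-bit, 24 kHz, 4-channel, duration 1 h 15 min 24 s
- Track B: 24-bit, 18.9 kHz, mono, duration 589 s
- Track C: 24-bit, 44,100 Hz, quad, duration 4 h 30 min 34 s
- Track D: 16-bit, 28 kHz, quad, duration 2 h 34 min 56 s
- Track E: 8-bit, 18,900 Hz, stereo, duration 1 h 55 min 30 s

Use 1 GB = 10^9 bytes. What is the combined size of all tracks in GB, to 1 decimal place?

12.3 GB

Track A: 1 h 15 min 24 s = 4,524 s; 24,000 × 4,524 × 3 × 4 = 1,302,912,000 bytes.
Track B: 18,900 × 589 × 3 × 1 = 33,396,300 bytes.
Track C: 4 h 30 min 34 s = 16,234 s; 44,100 × 16,234 × 3 × 4 = 8,591,032,800 bytes.
Track D: 2 h 34 min 56 s = 9,296 s; 28,000 × 9,296 × 2 × 4 = 2,082,304,000 bytes.
Track E: 1 h 55 min 30 s = 6,930 s; 18,900 × 6,930 × 1 × 2 = 261,954,000 bytes.
Total = 12,271,599,100 bytes = 12.3 GB.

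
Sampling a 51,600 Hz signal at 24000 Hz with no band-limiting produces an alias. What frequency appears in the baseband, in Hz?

Nyquist = 24,000/2 = 12,000 Hz; 51,600 Hz exceeds it.
Alias = |51,600 − 2×24,000| = |51,600 − 48,000| = 3,600 Hz.

3,600 Hz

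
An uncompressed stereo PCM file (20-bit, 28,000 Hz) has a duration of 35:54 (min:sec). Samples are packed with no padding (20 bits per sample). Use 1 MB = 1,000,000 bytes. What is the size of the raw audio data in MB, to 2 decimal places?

301.56 MB

Duration = 35:54 (min:sec) = 2,154 s.
Bits = 28,000 × 2,154 × 20 × 2 = 2,412,480,000 bits = 301,560,000 bytes.
301,560,000 / 1,000,000 = 301.56 MB.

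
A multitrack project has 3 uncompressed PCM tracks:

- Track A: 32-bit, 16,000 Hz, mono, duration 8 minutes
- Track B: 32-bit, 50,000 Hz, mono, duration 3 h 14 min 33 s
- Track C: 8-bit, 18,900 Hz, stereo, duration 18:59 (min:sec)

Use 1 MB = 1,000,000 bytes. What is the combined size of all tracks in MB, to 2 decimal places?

2408.37 MB

Track A: 8 minutes = 480 s; 16,000 × 480 × 4 × 1 = 30,720,000 bytes.
Track B: 3 h 14 min 33 s = 11,673 s; 50,000 × 11,673 × 4 × 1 = 2,334,600,000 bytes.
Track C: 18:59 (min:sec) = 1,139 s; 18,900 × 1,139 × 1 × 2 = 43,054,200 bytes.
Total = 2,408,374,200 bytes = 2408.37 MB.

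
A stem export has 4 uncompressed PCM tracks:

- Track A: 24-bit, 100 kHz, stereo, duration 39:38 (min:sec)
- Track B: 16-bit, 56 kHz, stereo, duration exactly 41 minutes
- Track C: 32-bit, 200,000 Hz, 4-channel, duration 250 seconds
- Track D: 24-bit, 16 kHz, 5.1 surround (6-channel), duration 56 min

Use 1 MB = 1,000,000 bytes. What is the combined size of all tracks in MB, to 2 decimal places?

3745.52 MB

Track A: 39:38 (min:sec) = 2,378 s; 100,000 × 2,378 × 3 × 2 = 1,426,800,000 bytes.
Track B: exactly 41 minutes = 2,460 s; 56,000 × 2,460 × 2 × 2 = 551,040,000 bytes.
Track C: 200,000 × 250 × 4 × 4 = 800,000,000 bytes.
Track D: 56 min = 3,360 s; 16,000 × 3,360 × 3 × 6 = 967,680,000 bytes.
Total = 3,745,520,000 bytes = 3745.52 MB.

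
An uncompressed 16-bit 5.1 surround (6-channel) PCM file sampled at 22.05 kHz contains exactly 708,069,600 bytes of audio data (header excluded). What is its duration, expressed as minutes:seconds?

Byte rate = 22,050 × 2 × 6 = 264,600 bytes/s.
Duration = 708,069,600 / 264,600 = 2,676 s.
2,676 s = 44:36.

44:36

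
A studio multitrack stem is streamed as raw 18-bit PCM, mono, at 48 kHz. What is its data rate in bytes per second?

Bit rate = 48,000 × 18 × 1 = 864,000 bits/s.
864,000 / 8 = 108,000 bytes/s.

108,000 bytes/s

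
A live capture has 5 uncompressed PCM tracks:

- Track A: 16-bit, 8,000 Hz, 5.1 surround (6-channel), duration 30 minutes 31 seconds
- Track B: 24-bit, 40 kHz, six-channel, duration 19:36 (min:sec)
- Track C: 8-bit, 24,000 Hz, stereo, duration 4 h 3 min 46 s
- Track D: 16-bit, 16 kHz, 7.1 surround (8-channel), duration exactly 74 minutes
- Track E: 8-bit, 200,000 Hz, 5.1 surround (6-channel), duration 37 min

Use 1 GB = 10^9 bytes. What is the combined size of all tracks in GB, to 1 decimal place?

Track A: 30 minutes 31 seconds = 1,831 s; 8,000 × 1,831 × 2 × 6 = 175,776,000 bytes.
Track B: 19:36 (min:sec) = 1,176 s; 40,000 × 1,176 × 3 × 6 = 846,720,000 bytes.
Track C: 4 h 3 min 46 s = 14,626 s; 24,000 × 14,626 × 1 × 2 = 702,048,000 bytes.
Track D: exactly 74 minutes = 4,440 s; 16,000 × 4,440 × 2 × 8 = 1,136,640,000 bytes.
Track E: 37 min = 2,220 s; 200,000 × 2,220 × 1 × 6 = 2,664,000,000 bytes.
Total = 5,525,184,000 bytes = 5.5 GB.

5.5 GB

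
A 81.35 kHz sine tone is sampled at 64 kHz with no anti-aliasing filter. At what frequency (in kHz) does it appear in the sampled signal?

Nyquist = 64,000/2 = 32,000 Hz; 81,350 Hz exceeds it.
Alias = |81,350 − 1×64,000| = |81,350 − 64,000| = 17,350 Hz = 17.35 kHz.

17.35 kHz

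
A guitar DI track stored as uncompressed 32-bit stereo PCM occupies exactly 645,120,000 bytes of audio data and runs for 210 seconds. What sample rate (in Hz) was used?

384,000 Hz

Bytes = sample_rate × seconds × bytes_per_sample × channels.
sample_rate = 645,120,000 / (210 × 4 × 2) = 645,120,000 / 1,680 = 384,000 Hz.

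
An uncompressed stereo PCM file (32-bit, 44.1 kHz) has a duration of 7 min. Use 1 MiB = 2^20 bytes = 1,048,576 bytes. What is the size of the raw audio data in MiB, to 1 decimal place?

Duration = 7 min = 420 s.
Bytes = 44,100 samples/s × 420 s × 4 bytes/sample × 2 ch = 148,176,000 bytes.
148,176,000 / 1,048,576 = 141.3 MiB.

141.3 MiB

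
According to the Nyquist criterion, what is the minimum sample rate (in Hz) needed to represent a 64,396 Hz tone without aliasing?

Minimum sample rate = 2 × 64,396 Hz = 128,792 Hz.

128,792 Hz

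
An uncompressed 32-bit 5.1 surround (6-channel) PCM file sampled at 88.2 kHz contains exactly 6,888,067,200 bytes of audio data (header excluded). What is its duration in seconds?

Byte rate = 88,200 × 4 × 6 = 2,116,800 bytes/s.
Duration = 6,888,067,200 / 2,116,800 = 3,254 s.

3,254 seconds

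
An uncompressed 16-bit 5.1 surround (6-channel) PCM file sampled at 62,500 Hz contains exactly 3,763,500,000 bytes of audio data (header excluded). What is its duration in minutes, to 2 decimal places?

Byte rate = 62,500 × 2 × 6 = 750,000 bytes/s.
Duration = 3,763,500,000 / 750,000 = 5,018 s.
5,018 s / 60 = 83.63 minutes.

83.63 minutes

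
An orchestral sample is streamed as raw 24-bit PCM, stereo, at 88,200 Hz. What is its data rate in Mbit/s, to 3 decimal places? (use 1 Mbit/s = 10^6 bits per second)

Bit rate = 88,200 × 24 × 2 = 4,233,600 bits/s.
= 4.234 Mbit/s.

4.234 Mbit/s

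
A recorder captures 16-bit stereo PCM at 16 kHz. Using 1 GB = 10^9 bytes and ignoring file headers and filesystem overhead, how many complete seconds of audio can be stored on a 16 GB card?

Uncompressed byte rate = 16,000 × 2 × 2 = 64,000 bytes/s.
Capacity = 16 × 1,000,000,000 = 16,000,000,000 bytes.
16,000,000,000 / 64,000 ≈ 250000 s → 250,000 seconds.

250,000 seconds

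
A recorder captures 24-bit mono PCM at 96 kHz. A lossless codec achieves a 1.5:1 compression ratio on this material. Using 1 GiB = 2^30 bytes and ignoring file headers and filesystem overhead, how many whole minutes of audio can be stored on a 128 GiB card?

11,930 minutes

Uncompressed byte rate = 96,000 × 3 × 1 = 288,000 bytes/s.
After 1.5:1 compression, effective rate ≈ 192000 bytes/s.
Capacity = 128 × 1,073,741,824 = 137,438,953,472 bytes.
137,438,953,472 / effective rate ≈ 715827.88 s → 11,930 minutes.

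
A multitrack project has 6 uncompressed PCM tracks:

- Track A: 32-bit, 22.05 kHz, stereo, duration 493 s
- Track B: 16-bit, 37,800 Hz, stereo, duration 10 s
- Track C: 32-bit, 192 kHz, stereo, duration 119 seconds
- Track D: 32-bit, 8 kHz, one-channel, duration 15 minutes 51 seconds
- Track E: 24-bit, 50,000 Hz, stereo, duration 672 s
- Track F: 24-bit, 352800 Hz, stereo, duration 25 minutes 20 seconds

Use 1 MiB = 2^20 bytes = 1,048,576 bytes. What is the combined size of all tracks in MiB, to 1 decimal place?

Track A: 22,050 × 493 × 4 × 2 = 86,965,200 bytes.
Track B: 37,800 × 10 × 2 × 2 = 1,512,000 bytes.
Track C: 192,000 × 119 × 4 × 2 = 182,784,000 bytes.
Track D: 15 minutes 51 seconds = 951 s; 8,000 × 951 × 4 × 1 = 30,432,000 bytes.
Track E: 50,000 × 672 × 3 × 2 = 201,600,000 bytes.
Track F: 25 minutes 20 seconds = 1,520 s; 352,800 × 1,520 × 3 × 2 = 3,217,536,000 bytes.
Total = 3,720,829,200 bytes = 3548.5 MiB.

3548.5 MiB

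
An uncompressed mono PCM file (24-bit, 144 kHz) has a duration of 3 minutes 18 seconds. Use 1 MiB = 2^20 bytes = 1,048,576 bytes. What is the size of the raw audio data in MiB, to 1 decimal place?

Duration = 3 minutes 18 seconds = 198 s.
Bytes = 144,000 samples/s × 198 s × 3 bytes/sample × 1 ch = 85,536,000 bytes.
85,536,000 / 1,048,576 = 81.6 MiB.

81.6 MiB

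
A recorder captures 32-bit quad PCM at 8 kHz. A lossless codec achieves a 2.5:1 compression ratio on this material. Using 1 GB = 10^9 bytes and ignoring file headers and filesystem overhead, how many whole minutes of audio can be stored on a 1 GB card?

325 minutes

Uncompressed byte rate = 8,000 × 4 × 4 = 128,000 bytes/s.
After 2.5:1 compression, effective rate ≈ 51200 bytes/s.
Capacity = 1 × 1,000,000,000 = 1,000,000,000 bytes.
1,000,000,000 / effective rate ≈ 19531.25 s → 325 minutes.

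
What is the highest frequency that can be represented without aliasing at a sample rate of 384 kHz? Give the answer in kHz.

192 kHz

Nyquist frequency = sample rate / 2 = 384,000 / 2 = 192 kHz.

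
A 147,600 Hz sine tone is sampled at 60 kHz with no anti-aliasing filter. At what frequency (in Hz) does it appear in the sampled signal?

27,600 Hz

Nyquist = 60,000/2 = 30,000 Hz; 147,600 Hz exceeds it.
Alias = |147,600 − 2×60,000| = |147,600 − 120,000| = 27,600 Hz.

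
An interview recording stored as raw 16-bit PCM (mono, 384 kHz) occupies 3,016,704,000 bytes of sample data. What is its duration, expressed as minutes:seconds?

Byte rate = 384,000 × 2 × 1 = 768,000 bytes/s.
Duration = 3,016,704,000 / 768,000 = 3,928 s.
3,928 s = 65:28.

65:28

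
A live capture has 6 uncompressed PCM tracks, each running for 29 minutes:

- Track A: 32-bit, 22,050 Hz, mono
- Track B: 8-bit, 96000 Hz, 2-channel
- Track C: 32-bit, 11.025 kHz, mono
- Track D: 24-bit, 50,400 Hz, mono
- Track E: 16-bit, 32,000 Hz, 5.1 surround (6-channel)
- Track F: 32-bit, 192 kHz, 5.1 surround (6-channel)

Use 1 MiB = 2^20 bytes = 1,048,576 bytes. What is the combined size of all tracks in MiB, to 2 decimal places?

29 minutes = 1,740 s.
Track A: 22,050 × 1,740 × 4 × 1 = 153,468,000 bytes.
Track B: 96,000 × 1,740 × 1 × 2 = 334,080,000 bytes.
Track C: 11,025 × 1,740 × 4 × 1 = 76,734,000 bytes.
Track D: 50,400 × 1,740 × 3 × 1 = 263,088,000 bytes.
Track E: 32,000 × 1,740 × 2 × 6 = 668,160,000 bytes.
Track F: 192,000 × 1,740 × 4 × 6 = 8,017,920,000 bytes.
Total = 9,513,450,000 bytes = 9072.73 MiB.

9072.73 MiB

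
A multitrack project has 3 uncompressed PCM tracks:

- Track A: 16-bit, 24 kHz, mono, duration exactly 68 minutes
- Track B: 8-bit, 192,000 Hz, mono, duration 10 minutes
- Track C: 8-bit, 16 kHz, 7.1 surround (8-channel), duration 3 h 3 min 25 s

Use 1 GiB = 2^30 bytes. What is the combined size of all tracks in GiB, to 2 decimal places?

Track A: exactly 68 minutes = 4,080 s; 24,000 × 4,080 × 2 × 1 = 195,840,000 bytes.
Track B: 10 minutes = 600 s; 192,000 × 600 × 1 × 1 = 115,200,000 bytes.
Track C: 3 h 3 min 25 s = 11,005 s; 16,000 × 11,005 × 1 × 8 = 1,408,640,000 bytes.
Total = 1,719,680,000 bytes = 1.60 GiB.

1.60 GiB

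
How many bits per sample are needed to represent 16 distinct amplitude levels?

log2(16) = 4.

4 bits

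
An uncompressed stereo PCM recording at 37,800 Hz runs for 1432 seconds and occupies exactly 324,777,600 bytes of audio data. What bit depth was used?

Bytes per sample = 324,777,600 / (37,800 × 1,432 × 2) = 324,777,600 / 108,259,200 = 3.
Bit depth = 3 × 8 = 24 bits.

24 bits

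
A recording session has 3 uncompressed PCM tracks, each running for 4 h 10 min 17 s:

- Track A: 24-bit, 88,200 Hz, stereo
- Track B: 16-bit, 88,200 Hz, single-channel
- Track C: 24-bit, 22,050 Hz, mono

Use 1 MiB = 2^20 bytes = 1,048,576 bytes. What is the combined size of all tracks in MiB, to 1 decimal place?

11052.5 MiB

4 h 10 min 17 s = 15,017 s.
Track A: 88,200 × 15,017 × 3 × 2 = 7,946,996,400 bytes.
Track B: 88,200 × 15,017 × 2 × 1 = 2,648,998,800 bytes.
Track C: 22,050 × 15,017 × 3 × 1 = 993,374,550 bytes.
Total = 11,589,369,750 bytes = 11052.5 MiB.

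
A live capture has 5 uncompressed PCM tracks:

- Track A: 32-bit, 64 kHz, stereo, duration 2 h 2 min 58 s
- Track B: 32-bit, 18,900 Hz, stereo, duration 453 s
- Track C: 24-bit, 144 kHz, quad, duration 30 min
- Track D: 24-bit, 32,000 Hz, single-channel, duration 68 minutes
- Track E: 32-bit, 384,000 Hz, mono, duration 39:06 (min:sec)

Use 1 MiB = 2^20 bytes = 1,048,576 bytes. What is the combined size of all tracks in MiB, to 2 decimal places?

10444.23 MiB

Track A: 2 h 2 min 58 s = 7,378 s; 64,000 × 7,378 × 4 × 2 = 3,777,536,000 bytes.
Track B: 18,900 × 453 × 4 × 2 = 68,493,600 bytes.
Track C: 30 min = 1,800 s; 144,000 × 1,800 × 3 × 4 = 3,110,400,000 bytes.
Track D: 68 minutes = 4,080 s; 32,000 × 4,080 × 3 × 1 = 391,680,000 bytes.
Track E: 39:06 (min:sec) = 2,346 s; 384,000 × 2,346 × 4 × 1 = 3,603,456,000 bytes.
Total = 10,951,565,600 bytes = 10444.23 MiB.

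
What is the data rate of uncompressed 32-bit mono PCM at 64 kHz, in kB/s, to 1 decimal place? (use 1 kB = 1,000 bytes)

Bit rate = 64,000 × 32 × 1 = 2,048,000 bits/s.
2,048,000 / 8 = 256,000 B/s = 256.0 kB/s.

256.0 kB/s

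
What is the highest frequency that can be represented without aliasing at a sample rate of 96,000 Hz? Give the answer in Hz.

Nyquist frequency = sample rate / 2 = 96,000 / 2 = 48,000 Hz.

48,000 Hz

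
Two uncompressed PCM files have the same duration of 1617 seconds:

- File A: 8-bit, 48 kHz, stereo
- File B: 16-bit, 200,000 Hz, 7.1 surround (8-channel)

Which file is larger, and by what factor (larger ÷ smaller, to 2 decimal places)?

File B, by a factor of 33.33

File A: 48,000 × 1 × 2 = 96,000 bytes/s.
File B: 200,000 × 2 × 8 = 3,200,000 bytes/s.
File B is larger; ratio = 5,174,400,000 / 155,232,000 = 33.33.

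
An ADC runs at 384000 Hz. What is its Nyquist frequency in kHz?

192 kHz

Nyquist frequency = sample rate / 2 = 384,000 / 2 = 192 kHz.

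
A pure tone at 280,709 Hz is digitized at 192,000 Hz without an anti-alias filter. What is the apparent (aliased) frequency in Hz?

Nyquist = 192,000/2 = 96,000 Hz; 280,709 Hz exceeds it.
Alias = |280,709 − 1×192,000| = |280,709 − 192,000| = 88,709 Hz.

88,709 Hz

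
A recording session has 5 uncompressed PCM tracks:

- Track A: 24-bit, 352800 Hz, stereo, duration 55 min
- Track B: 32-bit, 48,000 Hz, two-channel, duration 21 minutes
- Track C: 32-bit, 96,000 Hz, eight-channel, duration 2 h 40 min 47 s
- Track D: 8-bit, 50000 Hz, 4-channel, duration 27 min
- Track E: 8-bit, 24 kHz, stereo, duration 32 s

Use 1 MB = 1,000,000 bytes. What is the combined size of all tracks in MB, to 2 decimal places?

Track A: 55 min = 3,300 s; 352,800 × 3,300 × 3 × 2 = 6,985,440,000 bytes.
Track B: 21 minutes = 1,260 s; 48,000 × 1,260 × 4 × 2 = 483,840,000 bytes.
Track C: 2 h 40 min 47 s = 9,647 s; 96,000 × 9,647 × 4 × 8 = 29,635,584,000 bytes.
Track D: 27 min = 1,620 s; 50,000 × 1,620 × 1 × 4 = 324,000,000 bytes.
Track E: 24,000 × 32 × 1 × 2 = 1,536,000 bytes.
Total = 37,430,400,000 bytes = 37430.40 MB.

37430.40 MB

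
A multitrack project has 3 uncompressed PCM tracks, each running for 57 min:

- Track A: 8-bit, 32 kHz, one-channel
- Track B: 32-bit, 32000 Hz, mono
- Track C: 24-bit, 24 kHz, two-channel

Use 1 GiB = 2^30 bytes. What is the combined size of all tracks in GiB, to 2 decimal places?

57 min = 3,420 s.
Track A: 32,000 × 3,420 × 1 × 1 = 109,440,000 bytes.
Track B: 32,000 × 3,420 × 4 × 1 = 437,760,000 bytes.
Track C: 24,000 × 3,420 × 3 × 2 = 492,480,000 bytes.
Total = 1,039,680,000 bytes = 0.97 GiB.

0.97 GiB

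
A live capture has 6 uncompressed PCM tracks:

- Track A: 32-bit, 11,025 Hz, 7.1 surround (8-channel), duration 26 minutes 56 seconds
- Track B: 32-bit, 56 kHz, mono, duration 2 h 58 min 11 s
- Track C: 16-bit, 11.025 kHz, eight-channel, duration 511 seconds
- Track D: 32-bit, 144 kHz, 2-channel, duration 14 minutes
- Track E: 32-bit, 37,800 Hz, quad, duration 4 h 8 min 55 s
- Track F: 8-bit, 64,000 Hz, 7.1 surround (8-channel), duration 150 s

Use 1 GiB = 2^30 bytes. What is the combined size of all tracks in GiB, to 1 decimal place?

12.2 GiB

Track A: 26 minutes 56 seconds = 1,616 s; 11,025 × 1,616 × 4 × 8 = 570,124,800 bytes.
Track B: 2 h 58 min 11 s = 10,691 s; 56,000 × 10,691 × 4 × 1 = 2,394,784,000 bytes.
Track C: 11,025 × 511 × 2 × 8 = 90,140,400 bytes.
Track D: 14 minutes = 840 s; 144,000 × 840 × 4 × 2 = 967,680,000 bytes.
Track E: 4 h 8 min 55 s = 14,935 s; 37,800 × 14,935 × 4 × 4 = 9,032,688,000 bytes.
Track F: 64,000 × 150 × 1 × 8 = 76,800,000 bytes.
Total = 13,132,217,200 bytes = 12.2 GiB.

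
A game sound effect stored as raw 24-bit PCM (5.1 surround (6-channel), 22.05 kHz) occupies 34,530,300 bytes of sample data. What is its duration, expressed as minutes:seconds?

Byte rate = 22,050 × 3 × 6 = 396,900 bytes/s.
Duration = 34,530,300 / 396,900 = 87 s.
87 s = 1:27.

1:27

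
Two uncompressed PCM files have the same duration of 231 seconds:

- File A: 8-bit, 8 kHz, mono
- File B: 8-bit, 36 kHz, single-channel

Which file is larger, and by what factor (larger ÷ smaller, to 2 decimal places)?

File A: 8,000 × 1 × 1 = 8,000 bytes/s.
File B: 36,000 × 1 × 1 = 36,000 bytes/s.
File B is larger; ratio = 8,316,000 / 1,848,000 = 4.50.

File B, by a factor of 4.50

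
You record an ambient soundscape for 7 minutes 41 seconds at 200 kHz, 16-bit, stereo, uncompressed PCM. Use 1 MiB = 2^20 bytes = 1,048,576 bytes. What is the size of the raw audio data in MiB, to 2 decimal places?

Duration = 7 minutes 41 seconds = 461 s.
Bytes = 200,000 samples/s × 461 s × 2 bytes/sample × 2 ch = 368,800,000 bytes.
368,800,000 / 1,048,576 = 351.72 MiB.

351.72 MiB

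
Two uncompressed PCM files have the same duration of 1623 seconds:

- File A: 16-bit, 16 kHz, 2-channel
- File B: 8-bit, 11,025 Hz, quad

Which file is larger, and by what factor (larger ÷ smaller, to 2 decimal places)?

File A, by a factor of 1.45

File A: 16,000 × 2 × 2 = 64,000 bytes/s.
File B: 11,025 × 1 × 4 = 44,100 bytes/s.
File A is larger; ratio = 103,872,000 / 71,574,300 = 1.45.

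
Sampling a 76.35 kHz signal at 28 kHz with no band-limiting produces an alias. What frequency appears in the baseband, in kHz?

7.65 kHz

Nyquist = 28,000/2 = 14,000 Hz; 76,350 Hz exceeds it.
Alias = |76,350 − 3×28,000| = |76,350 − 84,000| = 7,650 Hz = 7.65 kHz.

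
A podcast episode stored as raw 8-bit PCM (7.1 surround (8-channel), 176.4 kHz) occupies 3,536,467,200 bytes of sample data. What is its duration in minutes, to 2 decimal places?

Byte rate = 176,400 × 1 × 8 = 1,411,200 bytes/s.
Duration = 3,536,467,200 / 1,411,200 = 2,506 s.
2,506 s / 60 = 41.77 minutes.

41.77 minutes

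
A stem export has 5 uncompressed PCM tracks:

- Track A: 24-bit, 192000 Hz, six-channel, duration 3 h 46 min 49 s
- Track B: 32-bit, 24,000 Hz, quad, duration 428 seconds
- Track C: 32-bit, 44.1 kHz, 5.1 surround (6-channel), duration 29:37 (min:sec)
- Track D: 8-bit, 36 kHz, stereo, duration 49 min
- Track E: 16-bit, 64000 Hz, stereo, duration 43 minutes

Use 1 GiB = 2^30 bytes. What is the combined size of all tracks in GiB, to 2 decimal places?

Track A: 3 h 46 min 49 s = 13,609 s; 192,000 × 13,609 × 3 × 6 = 47,032,704,000 bytes.
Track B: 24,000 × 428 × 4 × 4 = 164,352,000 bytes.
Track C: 29:37 (min:sec) = 1,777 s; 44,100 × 1,777 × 4 × 6 = 1,880,776,800 bytes.
Track D: 49 min = 2,940 s; 36,000 × 2,940 × 1 × 2 = 211,680,000 bytes.
Track E: 43 minutes = 2,580 s; 64,000 × 2,580 × 2 × 2 = 660,480,000 bytes.
Total = 49,949,992,800 bytes = 46.52 GiB.

46.52 GiB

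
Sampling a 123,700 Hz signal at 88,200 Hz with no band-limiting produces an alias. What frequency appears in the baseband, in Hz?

Nyquist = 88,200/2 = 44,100 Hz; 123,700 Hz exceeds it.
Alias = |123,700 − 1×88,200| = |123,700 − 88,200| = 35,500 Hz.

35,500 Hz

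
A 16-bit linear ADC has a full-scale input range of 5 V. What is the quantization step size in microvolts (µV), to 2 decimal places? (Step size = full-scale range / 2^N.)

76.29 µV

5 V / 2^16 = 5 / 65,536 V = 76.29 µV.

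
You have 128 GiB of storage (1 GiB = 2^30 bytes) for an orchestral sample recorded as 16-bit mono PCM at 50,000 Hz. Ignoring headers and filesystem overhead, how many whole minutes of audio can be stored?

Uncompressed byte rate = 50,000 × 2 × 1 = 100,000 bytes/s.
Capacity = 128 × 1,073,741,824 = 137,438,953,472 bytes.
137,438,953,472 / 100,000 ≈ 1374389.53 s → 22,906 minutes.

22,906 minutes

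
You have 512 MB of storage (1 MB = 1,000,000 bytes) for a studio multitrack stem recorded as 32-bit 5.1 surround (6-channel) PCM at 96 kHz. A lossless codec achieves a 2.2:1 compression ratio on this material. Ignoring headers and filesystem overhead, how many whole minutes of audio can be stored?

8 minutes

Uncompressed byte rate = 96,000 × 4 × 6 = 2,304,000 bytes/s.
After 2.2:1 compression, effective rate ≈ 1047272.73 bytes/s.
Capacity = 512 × 1,000,000 = 512,000,000 bytes.
512,000,000 / effective rate ≈ 488.89 s → 8 minutes.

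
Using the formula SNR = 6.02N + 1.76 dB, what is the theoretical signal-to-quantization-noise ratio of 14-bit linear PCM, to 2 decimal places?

6.02 × 14 + 1.76 = 86.04 dB.

86.04 dB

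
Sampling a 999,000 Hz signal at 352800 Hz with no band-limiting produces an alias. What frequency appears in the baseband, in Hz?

59,400 Hz

Nyquist = 352,800/2 = 176,400 Hz; 999,000 Hz exceeds it.
Alias = |999,000 − 3×352,800| = |999,000 − 1,058,400| = 59,400 Hz.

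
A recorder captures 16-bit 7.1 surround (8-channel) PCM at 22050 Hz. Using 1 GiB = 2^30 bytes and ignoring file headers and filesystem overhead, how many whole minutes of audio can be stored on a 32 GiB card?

1,623 minutes

Uncompressed byte rate = 22,050 × 2 × 8 = 352,800 bytes/s.
Capacity = 32 × 1,073,741,824 = 34,359,738,368 bytes.
34,359,738,368 / 352,800 ≈ 97391.55 s → 1,623 minutes.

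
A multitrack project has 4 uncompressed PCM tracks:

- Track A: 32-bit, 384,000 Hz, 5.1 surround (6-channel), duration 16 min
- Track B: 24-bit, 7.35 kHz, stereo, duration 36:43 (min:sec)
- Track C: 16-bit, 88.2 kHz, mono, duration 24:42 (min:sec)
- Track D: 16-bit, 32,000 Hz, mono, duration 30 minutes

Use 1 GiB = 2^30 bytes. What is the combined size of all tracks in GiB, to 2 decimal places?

Track A: 16 min = 960 s; 384,000 × 960 × 4 × 6 = 8,847,360,000 bytes.
Track B: 36:43 (min:sec) = 2,203 s; 7,350 × 2,203 × 3 × 2 = 97,152,300 bytes.
Track C: 24:42 (min:sec) = 1,482 s; 88,200 × 1,482 × 2 × 1 = 261,424,800 bytes.
Track D: 30 minutes = 1,800 s; 32,000 × 1,800 × 2 × 1 = 115,200,000 bytes.
Total = 9,321,137,100 bytes = 8.68 GiB.

8.68 GiB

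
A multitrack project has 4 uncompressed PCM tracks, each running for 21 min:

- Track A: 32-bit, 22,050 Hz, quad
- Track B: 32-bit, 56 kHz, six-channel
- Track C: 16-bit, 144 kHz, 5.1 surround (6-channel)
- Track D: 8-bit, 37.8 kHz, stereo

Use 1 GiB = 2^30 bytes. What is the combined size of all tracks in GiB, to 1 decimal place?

4.1 GiB

21 min = 1,260 s.
Track A: 22,050 × 1,260 × 4 × 4 = 444,528,000 bytes.
Track B: 56,000 × 1,260 × 4 × 6 = 1,693,440,000 bytes.
Track C: 144,000 × 1,260 × 2 × 6 = 2,177,280,000 bytes.
Track D: 37,800 × 1,260 × 1 × 2 = 95,256,000 bytes.
Total = 4,410,504,000 bytes = 4.1 GiB.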